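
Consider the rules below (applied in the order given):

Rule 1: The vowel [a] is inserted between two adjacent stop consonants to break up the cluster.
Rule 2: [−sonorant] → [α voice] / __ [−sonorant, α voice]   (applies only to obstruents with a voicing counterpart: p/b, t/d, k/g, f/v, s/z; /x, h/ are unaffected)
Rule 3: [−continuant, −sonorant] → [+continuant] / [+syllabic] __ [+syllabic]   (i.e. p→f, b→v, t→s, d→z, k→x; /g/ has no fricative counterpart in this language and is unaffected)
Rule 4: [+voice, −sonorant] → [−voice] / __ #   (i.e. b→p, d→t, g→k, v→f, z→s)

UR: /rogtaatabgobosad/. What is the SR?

rogasaasavagovosat

Rule 1 (stop-cluster a-epenthesis): /g/ and /t/ form a stop–stop cluster, so [a] is inserted between them. /b/ and /g/ form a stop–stop cluster, so [a] is inserted between them. /rogtaatabgobosad/ → rogataatabagobosad.
Rule 2 (regressive voicing assimilation): no segment meets the environment; /rogataatabagobosad/ is unchanged.
Rule 3 (intervocalic spirantization): /t/ is a stop between vowels /a/ and /a/, so it spirantizes to the fricative [s]. /t/ is a stop between vowels /a/ and /a/, so it spirantizes to the fricative [s]. /b/ is a stop between vowels /a/ and /a/, so it spirantizes to the fricative [v]. /b/ is a stop between vowels /o/ and /o/, so it spirantizes to the fricative [v]. /rogataatabagobosad/ → rogasaasavagovosad.
Rule 4 (final devoicing): /d/ is a voiced obstruent in word-final position, so it devoices to [t]. /rogasaasavagovosad/ → rogasaasavagovosat.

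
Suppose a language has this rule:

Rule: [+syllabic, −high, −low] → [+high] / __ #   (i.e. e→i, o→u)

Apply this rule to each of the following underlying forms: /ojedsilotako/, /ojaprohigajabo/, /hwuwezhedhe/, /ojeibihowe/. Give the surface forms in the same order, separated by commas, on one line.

ojedsilotaku, ojaprohigajabu, hwuwezhedhi, ojeibihowi

/ojedsilotako/: /o/ is a mid vowel in word-final position, so it raises to [u]. → [ojedsilotaku].
/ojaprohigajabo/: /o/ is a mid vowel in word-final position, so it raises to [u]. → [ojaprohigajabu].
/hwuwezhedhe/: /e/ is a mid vowel in word-final position, so it raises to [i]. → [hwuwezhedhi].
/ojeibihowe/: /e/ is a mid vowel in word-final position, so it raises to [i]. → [ojeibihowi].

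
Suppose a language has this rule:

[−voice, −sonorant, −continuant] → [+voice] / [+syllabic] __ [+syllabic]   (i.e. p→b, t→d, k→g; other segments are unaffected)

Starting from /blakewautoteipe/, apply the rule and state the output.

blagewaudodeibe

/k/ is a voiceless stop between vowels /a/ and /e/, so it voices to [g].
/t/ is a voiceless stop between vowels /u/ and /o/, so it voices to [d].
/t/ is a voiceless stop between vowels /o/ and /e/, so it voices to [d].
/p/ is a voiceless stop between vowels /i/ and /e/, so it voices to [b].
Surface form: [blagewaudodeibe].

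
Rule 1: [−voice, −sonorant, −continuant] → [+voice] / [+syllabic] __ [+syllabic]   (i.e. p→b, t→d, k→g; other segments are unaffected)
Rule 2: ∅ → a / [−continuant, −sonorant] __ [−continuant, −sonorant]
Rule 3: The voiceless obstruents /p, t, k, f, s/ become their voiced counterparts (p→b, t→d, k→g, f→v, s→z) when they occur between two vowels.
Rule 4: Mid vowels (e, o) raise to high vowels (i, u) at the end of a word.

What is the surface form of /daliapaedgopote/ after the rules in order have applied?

Rule 1 (intervocalic voicing): /p/ is a voiceless stop between vowels /a/ and /a/, so it voices to [b]. /p/ is a voiceless stop between vowels /o/ and /o/, so it voices to [b]. /t/ is a voiceless stop between vowels /o/ and /e/, so it voices to [d]. /daliapaedgopote/ → daliabaedgobode.
Rule 2 (stop-cluster a-epenthesis): /d/ and /g/ form a stop–stop cluster, so [a] is inserted between them. /daliabaedgobode/ → daliabaedagobode.
Rule 3 (intervocalic voicing): no segment meets the environment; /daliabaedagobode/ is unchanged.
Rule 4 (final vowel raising): /e/ is a mid vowel in word-final position, so it raises to [i]. /daliabaedagobode/ → daliabaedagobodi.

daliabaedagobodi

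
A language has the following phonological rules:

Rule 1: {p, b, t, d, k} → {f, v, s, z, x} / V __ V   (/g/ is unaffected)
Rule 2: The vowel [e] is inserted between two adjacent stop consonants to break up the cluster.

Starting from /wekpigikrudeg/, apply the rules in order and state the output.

Rule 1 (intervocalic spirantization): /d/ is a stop between vowels /u/ and /e/, so it spirantizes to the fricative [z]. /wekpigikrudeg/ → wekpigikruzeg.
Rule 2 (stop-cluster e-epenthesis): /k/ and /p/ form a stop–stop cluster, so [e] is inserted between them. /wekpigikruzeg/ → wekepigikruzeg.

wekepigikruzeg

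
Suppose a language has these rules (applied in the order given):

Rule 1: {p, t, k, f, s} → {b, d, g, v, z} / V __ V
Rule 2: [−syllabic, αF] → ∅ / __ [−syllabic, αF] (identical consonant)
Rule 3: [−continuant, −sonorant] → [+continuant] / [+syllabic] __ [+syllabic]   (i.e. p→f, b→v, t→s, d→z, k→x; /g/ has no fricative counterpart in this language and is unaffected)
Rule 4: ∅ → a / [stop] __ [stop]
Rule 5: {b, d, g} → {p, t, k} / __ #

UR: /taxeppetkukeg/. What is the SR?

taxefetakugek

Rule 1 (intervocalic voicing): /k/ is a voiceless obstruent between vowels /u/ and /e/, so it voices to [g]. /taxeppetkukeg/ → taxeppetkugeg.
Rule 2 (degemination): /pp/ is a geminate; the first /p/ deletes. /taxeppetkugeg/ → taxepetkugeg.
Rule 3 (intervocalic spirantization): /p/ is a stop between vowels /e/ and /e/, so it spirantizes to the fricative [f]. /taxepetkugeg/ → taxefetkugeg.
Rule 4 (stop-cluster a-epenthesis): /t/ and /k/ form a stop–stop cluster, so [a] is inserted between them. /taxefetkugeg/ → taxefetakugeg.
Rule 5 (final devoicing): /g/ is a voiced stop in word-final position, so it devoices to [k]. /taxefetakugeg/ → taxefetakugek.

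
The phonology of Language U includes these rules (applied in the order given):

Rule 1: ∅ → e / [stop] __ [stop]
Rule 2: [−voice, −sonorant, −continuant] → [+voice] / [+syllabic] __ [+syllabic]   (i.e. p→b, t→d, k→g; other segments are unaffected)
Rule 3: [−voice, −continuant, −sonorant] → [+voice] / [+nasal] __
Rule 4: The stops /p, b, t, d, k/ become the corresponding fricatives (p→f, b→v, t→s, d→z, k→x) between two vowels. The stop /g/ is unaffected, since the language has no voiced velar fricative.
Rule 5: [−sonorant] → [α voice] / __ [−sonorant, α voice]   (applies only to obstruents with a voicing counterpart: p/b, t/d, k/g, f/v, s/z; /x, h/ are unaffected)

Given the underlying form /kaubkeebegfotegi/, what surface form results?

Rule 1 (stop-cluster e-epenthesis): /b/ and /k/ form a stop–stop cluster, so [e] is inserted between them. /kaubkeebegfotegi/ → kaubekeebegfotegi.
Rule 2 (intervocalic voicing): /k/ is a voiceless stop between vowels /e/ and /e/, so it voices to [g]. /t/ is a voiceless stop between vowels /o/ and /e/, so it voices to [d]. /kaubekeebegfotegi/ → kaubegeebegfodegi.
Rule 3 (post-nasal voicing): no segment meets the environment; /kaubegeebegfodegi/ is unchanged.
Rule 4 (intervocalic spirantization): /b/ is a stop between vowels /u/ and /e/, so it spirantizes to the fricative [v]. /b/ is a stop between vowels /e/ and /e/, so it spirantizes to the fricative [v]. /d/ is a stop between vowels /o/ and /e/, so it spirantizes to the fricative [z]. /kaubegeebegfodegi/ → kauvegeevegfozegi.
Rule 5 (regressive voicing assimilation): /g/ precedes the voiceless obstruent /f/, so it devoices to [k] by assimilation. /kauvegeevegfozegi/ → kauvegeevekfozegi.

kauvegeevekfozegi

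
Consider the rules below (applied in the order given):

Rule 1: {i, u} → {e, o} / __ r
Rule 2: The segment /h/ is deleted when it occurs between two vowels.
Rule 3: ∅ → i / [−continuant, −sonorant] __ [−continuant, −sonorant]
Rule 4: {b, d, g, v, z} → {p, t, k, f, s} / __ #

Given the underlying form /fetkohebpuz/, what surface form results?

Rule 1 (pre-rhotic lowering): no segment meets the environment; /fetkohebpuz/ is unchanged.
Rule 2 (intervocalic h-deletion): /h/ occurs between vowels /o/ and /e/, so it deletes. /fetkohebpuz/ → fetkoebpuz.
Rule 3 (stop-cluster i-epenthesis): /t/ and /k/ form a stop–stop cluster, so [i] is inserted between them. /b/ and /p/ form a stop–stop cluster, so [i] is inserted between them. /fetkoebpuz/ → fetikoebipuz.
Rule 4 (final devoicing): /z/ is a voiced obstruent in word-final position, so it devoices to [s]. /fetikoebipuz/ → fetikoebipus.

fetikoebipus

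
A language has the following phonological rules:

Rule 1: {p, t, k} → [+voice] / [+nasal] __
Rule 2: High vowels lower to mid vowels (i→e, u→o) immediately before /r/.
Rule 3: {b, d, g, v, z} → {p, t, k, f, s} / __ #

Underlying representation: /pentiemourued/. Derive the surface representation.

Rule 1 (post-nasal voicing): /t/ is a voiceless stop immediately after the nasal /n/, so it voices to [d]. /pentiemourued/ → pendiemourued.
Rule 2 (pre-rhotic lowering): /u/ is a high vowel immediately before /r/, so it lowers to [o]. /pendiemourued/ → pendiemoorued.
Rule 3 (final devoicing): /d/ is a voiced obstruent in word-final position, so it devoices to [t]. /pendiemoorued/ → pendiemooruet.

pendiemooruet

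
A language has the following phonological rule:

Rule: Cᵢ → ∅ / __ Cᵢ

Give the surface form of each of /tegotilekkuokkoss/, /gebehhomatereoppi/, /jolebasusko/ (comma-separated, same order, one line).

tegotilekuokos, gebehomatereopi, jolebasusko

/tegotilekkuokkoss/: /kk/ is a geminate; the first /k/ deletes. /kk/ is a geminate; the first /k/ deletes. /ss/ is a geminate; the first /s/ deletes. → [tegotilekuokos].
/gebehhomatereoppi/: /hh/ is a geminate; the first /h/ deletes. /pp/ is a geminate; the first /p/ deletes. → [gebehomatereopi].
/jolebasusko/: the rule's environment is not met; surfaces unchanged as [jolebasusko].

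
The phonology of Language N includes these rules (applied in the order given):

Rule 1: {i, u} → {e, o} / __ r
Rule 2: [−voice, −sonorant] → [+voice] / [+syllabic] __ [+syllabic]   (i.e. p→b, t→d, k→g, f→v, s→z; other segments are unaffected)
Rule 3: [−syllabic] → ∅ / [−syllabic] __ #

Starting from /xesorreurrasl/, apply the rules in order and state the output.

Rule 1 (pre-rhotic lowering): /u/ is a high vowel immediately before /r/, so it lowers to [o]. /xesorreurrasl/ → xesorreorrasl.
Rule 2 (intervocalic voicing): /s/ is a voiceless obstruent between vowels /e/ and /o/, so it voices to [z]. /xesorreorrasl/ → xezorreorrasl.
Rule 3 (final cluster simplification): /l/ is the second consonant of a word-final cluster /sl/, so it deletes. /xezorreorrasl/ → xezorreorras.

xezorreorras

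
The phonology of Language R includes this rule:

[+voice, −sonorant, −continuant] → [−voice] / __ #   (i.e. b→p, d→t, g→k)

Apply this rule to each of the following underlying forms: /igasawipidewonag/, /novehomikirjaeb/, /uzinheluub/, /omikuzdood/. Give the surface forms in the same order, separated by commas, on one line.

/igasawipidewonag/: /g/ is a voiced stop in word-final position, so it devoices to [k]. → [igasawipidewonak].
/novehomikirjaeb/: /b/ is a voiced stop in word-final position, so it devoices to [p]. → [novehomikirjaep].
/uzinheluub/: /b/ is a voiced stop in word-final position, so it devoices to [p]. → [uzinheluup].
/omikuzdood/: /d/ is a voiced stop in word-final position, so it devoices to [t]. → [omikuzdoot].

igasawipidewonak, novehomikirjaep, uzinheluup, omikuzdoot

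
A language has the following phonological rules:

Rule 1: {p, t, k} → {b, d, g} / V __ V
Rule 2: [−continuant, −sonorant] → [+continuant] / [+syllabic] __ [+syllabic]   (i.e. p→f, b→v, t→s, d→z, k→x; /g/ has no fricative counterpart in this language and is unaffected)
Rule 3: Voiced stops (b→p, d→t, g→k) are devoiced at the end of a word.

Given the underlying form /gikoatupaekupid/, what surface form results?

gigoazuvaeguvit

Rule 1 (intervocalic voicing): /k/ is a voiceless stop between vowels /i/ and /o/, so it voices to [g]. /t/ is a voiceless stop between vowels /a/ and /u/, so it voices to [d]. /p/ is a voiceless stop between vowels /u/ and /a/, so it voices to [b]. /k/ is a voiceless stop between vowels /e/ and /u/, so it voices to [g]. /p/ is a voiceless stop between vowels /u/ and /i/, so it voices to [b]. /gikoatupaekupid/ → gigoadubaegubid.
Rule 2 (intervocalic spirantization): /d/ is a stop between vowels /a/ and /u/, so it spirantizes to the fricative [z]. /b/ is a stop between vowels /u/ and /a/, so it spirantizes to the fricative [v]. /b/ is a stop between vowels /u/ and /i/, so it spirantizes to the fricative [v]. /gigoadubaegubid/ → gigoazuvaeguvid.
Rule 3 (final devoicing): /d/ is a voiced stop in word-final position, so it devoices to [t]. /gigoazuvaeguvid/ → gigoazuvaeguvit.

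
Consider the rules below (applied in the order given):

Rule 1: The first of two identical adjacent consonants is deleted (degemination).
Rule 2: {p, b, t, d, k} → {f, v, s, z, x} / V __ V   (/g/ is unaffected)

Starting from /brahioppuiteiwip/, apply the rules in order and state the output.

brahiofuiseiwip

Rule 1 (degemination): /pp/ is a geminate; the first /p/ deletes. /brahioppuiteiwip/ → brahiopuiteiwip.
Rule 2 (intervocalic spirantization): /p/ is a stop between vowels /o/ and /u/, so it spirantizes to the fricative [f]. /t/ is a stop between vowels /i/ and /e/, so it spirantizes to the fricative [s]. /brahiopuiteiwip/ → brahiofuiseiwip.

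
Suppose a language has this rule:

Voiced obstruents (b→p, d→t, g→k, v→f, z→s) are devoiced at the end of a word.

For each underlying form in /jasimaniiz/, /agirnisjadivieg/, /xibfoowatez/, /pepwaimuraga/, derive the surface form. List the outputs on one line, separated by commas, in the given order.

/jasimaniiz/: /z/ is a voiced obstruent in word-final position, so it devoices to [s]. → [jasimaniis].
/agirnisjadivieg/: /g/ is a voiced obstruent in word-final position, so it devoices to [k]. → [agirnisjadiviek].
/xibfoowatez/: /z/ is a voiced obstruent in word-final position, so it devoices to [s]. → [xibfoowates].
/pepwaimuraga/: the rule's environment is not met; surfaces unchanged as [pepwaimuraga].

jasimaniis, agirnisjadiviek, xibfoowates, pepwaimuraga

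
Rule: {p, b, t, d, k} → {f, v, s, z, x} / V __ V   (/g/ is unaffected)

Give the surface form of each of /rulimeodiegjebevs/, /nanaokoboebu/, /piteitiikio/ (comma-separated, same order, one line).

/rulimeodiegjebevs/: /d/ is a stop between vowels /o/ and /i/, so it spirantizes to the fricative [z]. /b/ is a stop between vowels /e/ and /e/, so it spirantizes to the fricative [v]. → [rulimeoziegjevevs].
/nanaokoboebu/: /k/ is a stop between vowels /o/ and /o/, so it spirantizes to the fricative [x]. /b/ is a stop between vowels /o/ and /o/, so it spirantizes to the fricative [v]. /b/ is a stop between vowels /e/ and /u/, so it spirantizes to the fricative [v]. → [nanaoxovoevu].
/piteitiikio/: /t/ is a stop between vowels /i/ and /e/, so it spirantizes to the fricative [s]. /t/ is a stop between vowels /i/ and /i/, so it spirantizes to the fricative [s]. /k/ is a stop between vowels /i/ and /i/, so it spirantizes to the fricative [x]. → [piseisiixio].

rulimeoziegjevevs, nanaoxovoevu, piseisiixio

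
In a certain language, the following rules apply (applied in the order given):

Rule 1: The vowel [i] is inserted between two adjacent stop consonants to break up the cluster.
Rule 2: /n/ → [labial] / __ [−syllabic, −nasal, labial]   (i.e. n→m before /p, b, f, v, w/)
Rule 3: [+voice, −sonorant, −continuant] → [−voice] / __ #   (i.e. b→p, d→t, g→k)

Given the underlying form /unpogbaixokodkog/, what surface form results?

Rule 1 (stop-cluster i-epenthesis): /g/ and /b/ form a stop–stop cluster, so [i] is inserted between them. /d/ and /k/ form a stop–stop cluster, so [i] is inserted between them. /unpogbaixokodkog/ → unpogibaixokodikog.
Rule 2 (nasal place assimilation): /n/ precedes the labial consonant /p/, so it assimilates in place to [m]. /unpogibaixokodikog/ → umpogibaixokodikog.
Rule 3 (final devoicing): /g/ is a voiced stop in word-final position, so it devoices to [k]. /umpogibaixokodikog/ → umpogibaixokodikok.

umpogibaixokodikok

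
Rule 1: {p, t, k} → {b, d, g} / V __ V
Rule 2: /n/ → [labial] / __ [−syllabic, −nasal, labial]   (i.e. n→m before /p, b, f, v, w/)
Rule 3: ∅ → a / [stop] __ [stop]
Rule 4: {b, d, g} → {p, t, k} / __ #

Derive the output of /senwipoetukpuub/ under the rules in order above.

semwiboedukapuup

Rule 1 (intervocalic voicing): /p/ is a voiceless stop between vowels /i/ and /o/, so it voices to [b]. /t/ is a voiceless stop between vowels /e/ and /u/, so it voices to [d]. /senwipoetukpuub/ → senwiboedukpuub.
Rule 2 (nasal place assimilation): /n/ precedes the labial consonant /w/, so it assimilates in place to [m]. /senwiboedukpuub/ → semwiboedukpuub.
Rule 3 (stop-cluster a-epenthesis): /k/ and /p/ form a stop–stop cluster, so [a] is inserted between them. /semwiboedukpuub/ → semwiboedukapuub.
Rule 4 (final devoicing): /b/ is a voiced stop in word-final position, so it devoices to [p]. /semwiboedukapuub/ → semwiboedukapuup.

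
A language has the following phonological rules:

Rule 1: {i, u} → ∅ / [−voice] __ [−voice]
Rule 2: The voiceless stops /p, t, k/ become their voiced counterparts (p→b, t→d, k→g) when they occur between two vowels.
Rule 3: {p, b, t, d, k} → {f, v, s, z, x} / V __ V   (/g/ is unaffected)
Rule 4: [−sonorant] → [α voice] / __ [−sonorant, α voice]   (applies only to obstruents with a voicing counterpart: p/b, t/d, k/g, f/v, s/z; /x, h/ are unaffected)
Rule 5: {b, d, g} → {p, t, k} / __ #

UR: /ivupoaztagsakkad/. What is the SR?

ivuvoastaksakkat

Rule 1 (high vowel syncope): no segment meets the environment; /ivupoaztagsakkad/ is unchanged.
Rule 2 (intervocalic voicing): /p/ is a voiceless stop between vowels /u/ and /o/, so it voices to [b]. /ivupoaztagsakkad/ → ivuboaztagsakkad.
Rule 3 (intervocalic spirantization): /b/ is a stop between vowels /u/ and /o/, so it spirantizes to the fricative [v]. /ivuboaztagsakkad/ → ivuvoaztagsakkad.
Rule 4 (regressive voicing assimilation): /z/ precedes the voiceless obstruent /t/, so it devoices to [s] by assimilation. /g/ precedes the voiceless obstruent /s/, so it devoices to [k] by assimilation. /ivuvoaztagsakkad/ → ivuvoastaksakkad.
Rule 5 (final devoicing): /d/ is a voiced stop in word-final position, so it devoices to [t]. /ivuvoastaksakkad/ → ivuvoastaksakkat.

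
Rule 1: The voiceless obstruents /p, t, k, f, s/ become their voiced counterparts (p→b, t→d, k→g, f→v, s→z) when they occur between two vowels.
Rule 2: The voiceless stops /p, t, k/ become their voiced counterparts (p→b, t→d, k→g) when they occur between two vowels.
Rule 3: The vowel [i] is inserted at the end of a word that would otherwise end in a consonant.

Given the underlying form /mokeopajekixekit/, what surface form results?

mogeobajegixegiti

Rule 1 (intervocalic voicing): /k/ is a voiceless obstruent between vowels /o/ and /e/, so it voices to [g]. /p/ is a voiceless obstruent between vowels /o/ and /a/, so it voices to [b]. /k/ is a voiceless obstruent between vowels /e/ and /i/, so it voices to [g]. /k/ is a voiceless obstruent between vowels /e/ and /i/, so it voices to [g]. /mokeopajekixekit/ → mogeobajegixegit.
Rule 2 (intervocalic voicing): no segment meets the environment; /mogeobajegixegit/ is unchanged.
Rule 3 (final i-epenthesis): the form ends in the consonant /t/, so [i] is inserted word-finally. /mogeobajegixegit/ → mogeobajegixegiti.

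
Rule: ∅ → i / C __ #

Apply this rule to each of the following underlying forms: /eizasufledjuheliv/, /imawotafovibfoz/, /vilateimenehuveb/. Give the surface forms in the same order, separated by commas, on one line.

eizasufledjuhelivi, imawotafovibfozi, vilateimenehuvebi

/eizasufledjuheliv/: the form ends in the consonant /v/, so [i] is inserted word-finally. → [eizasufledjuhelivi].
/imawotafovibfoz/: the form ends in the consonant /z/, so [i] is inserted word-finally. → [imawotafovibfozi].
/vilateimenehuveb/: the form ends in the consonant /b/, so [i] is inserted word-finally. → [vilateimenehuvebi].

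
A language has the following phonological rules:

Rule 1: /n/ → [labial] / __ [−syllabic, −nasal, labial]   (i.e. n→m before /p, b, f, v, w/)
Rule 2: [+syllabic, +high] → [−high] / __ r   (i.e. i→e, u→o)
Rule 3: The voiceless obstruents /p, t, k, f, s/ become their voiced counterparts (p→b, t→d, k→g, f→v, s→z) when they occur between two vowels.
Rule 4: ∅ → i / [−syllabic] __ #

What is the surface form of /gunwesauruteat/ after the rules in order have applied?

Rule 1 (nasal place assimilation): /n/ precedes the labial consonant /w/, so it assimilates in place to [m]. /gunwesauruteat/ → gumwesauruteat.
Rule 2 (pre-rhotic lowering): /u/ is a high vowel immediately before /r/, so it lowers to [o]. /gumwesauruteat/ → gumwesaoruteat.
Rule 3 (intervocalic voicing): /s/ is a voiceless obstruent between vowels /e/ and /a/, so it voices to [z]. /t/ is a voiceless obstruent between vowels /u/ and /e/, so it voices to [d]. /gumwesaoruteat/ → gumwezaorudeat.
Rule 4 (final i-epenthesis): the form ends in the consonant /t/, so [i] is inserted word-finally. /gumwezaorudeat/ → gumwezaorudeati.

gumwezaorudeati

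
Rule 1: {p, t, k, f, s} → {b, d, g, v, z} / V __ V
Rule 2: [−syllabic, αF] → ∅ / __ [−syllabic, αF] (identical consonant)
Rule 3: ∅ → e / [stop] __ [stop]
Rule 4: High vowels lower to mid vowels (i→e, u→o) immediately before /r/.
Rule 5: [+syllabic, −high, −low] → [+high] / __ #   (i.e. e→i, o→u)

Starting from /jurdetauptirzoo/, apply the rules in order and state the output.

jordedaupeterzou

Rule 1 (intervocalic voicing): /t/ is a voiceless obstruent between vowels /e/ and /a/, so it voices to [d]. /jurdetauptirzoo/ → jurdedauptirzoo.
Rule 2 (degemination): no segment meets the environment; /jurdedauptirzoo/ is unchanged.
Rule 3 (stop-cluster e-epenthesis): /p/ and /t/ form a stop–stop cluster, so [e] is inserted between them. /jurdedauptirzoo/ → jurdedaupetirzoo.
Rule 4 (pre-rhotic lowering): /u/ is a high vowel immediately before /r/, so it lowers to [o]. /i/ is a high vowel immediately before /r/, so it lowers to [e]. /jurdedaupetirzoo/ → jordedaupeterzoo.
Rule 5 (final vowel raising): /o/ is a mid vowel in word-final position, so it raises to [u]. /jordedaupeterzoo/ → jordedaupeterzou.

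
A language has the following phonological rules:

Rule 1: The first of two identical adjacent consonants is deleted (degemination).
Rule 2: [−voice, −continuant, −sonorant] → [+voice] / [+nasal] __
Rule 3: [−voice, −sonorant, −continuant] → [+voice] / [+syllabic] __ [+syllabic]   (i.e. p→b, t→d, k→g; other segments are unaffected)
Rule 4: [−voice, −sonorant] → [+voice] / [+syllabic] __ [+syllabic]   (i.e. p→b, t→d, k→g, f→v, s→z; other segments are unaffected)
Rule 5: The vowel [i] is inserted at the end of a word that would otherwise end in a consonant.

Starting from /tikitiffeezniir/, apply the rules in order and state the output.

Rule 1 (degemination): /ff/ is a geminate; the first /f/ deletes. /tikitiffeezniir/ → tikitifeezniir.
Rule 2 (post-nasal voicing): no segment meets the environment; /tikitifeezniir/ is unchanged.
Rule 3 (intervocalic voicing): /k/ is a voiceless stop between vowels /i/ and /i/, so it voices to [g]. /t/ is a voiceless stop between vowels /i/ and /i/, so it voices to [d]. /tikitifeezniir/ → tigidifeezniir.
Rule 4 (intervocalic voicing): /f/ is a voiceless obstruent between vowels /i/ and /e/, so it voices to [v]. /tigidifeezniir/ → tigidiveezniir.
Rule 5 (final i-epenthesis): the form ends in the consonant /r/, so [i] is inserted word-finally. /tigidiveezniir/ → tigidiveezniiri.

tigidiveezniiri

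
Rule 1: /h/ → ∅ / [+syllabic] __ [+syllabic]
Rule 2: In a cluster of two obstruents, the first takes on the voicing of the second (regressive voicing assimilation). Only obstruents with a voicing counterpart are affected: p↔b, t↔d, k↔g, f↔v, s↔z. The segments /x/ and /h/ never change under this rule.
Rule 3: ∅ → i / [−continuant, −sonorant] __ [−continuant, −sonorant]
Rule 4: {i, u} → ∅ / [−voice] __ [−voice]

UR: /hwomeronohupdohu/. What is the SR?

Rule 1 (intervocalic h-deletion): /h/ occurs between vowels /o/ and /u/, so it deletes. /h/ occurs between vowels /o/ and /u/, so it deletes. /hwomeronohupdohu/ → hwomeronoupdou.
Rule 2 (regressive voicing assimilation): /p/ precedes the voiced obstruent /d/, so it voices to [b] by assimilation. /hwomeronoupdou/ → hwomeronoubdou.
Rule 3 (stop-cluster i-epenthesis): /b/ and /d/ form a stop–stop cluster, so [i] is inserted between them. /hwomeronoubdou/ → hwomeronoubidou.
Rule 4 (high vowel syncope): no segment meets the environment; /hwomeronoubidou/ is unchanged.

hwomeronoubidou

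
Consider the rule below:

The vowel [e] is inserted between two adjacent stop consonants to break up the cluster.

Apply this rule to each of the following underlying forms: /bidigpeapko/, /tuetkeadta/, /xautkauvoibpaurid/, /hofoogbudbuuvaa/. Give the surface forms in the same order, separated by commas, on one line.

bidigepeapeko, tuetekeadeta, xautekauvoibepaurid, hofoogebudebuuvaa

/bidigpeapko/: /g/ and /p/ form a stop–stop cluster, so [e] is inserted between them. /p/ and /k/ form a stop–stop cluster, so [e] is inserted between them. → [bidigepeapeko].
/tuetkeadta/: /t/ and /k/ form a stop–stop cluster, so [e] is inserted between them. /d/ and /t/ form a stop–stop cluster, so [e] is inserted between them. → [tuetekeadeta].
/xautkauvoibpaurid/: /t/ and /k/ form a stop–stop cluster, so [e] is inserted between them. /b/ and /p/ form a stop–stop cluster, so [e] is inserted between them. → [xautekauvoibepaurid].
/hofoogbudbuuvaa/: /g/ and /b/ form a stop–stop cluster, so [e] is inserted between them. /d/ and /b/ form a stop–stop cluster, so [e] is inserted between them. → [hofoogebudebuuvaa].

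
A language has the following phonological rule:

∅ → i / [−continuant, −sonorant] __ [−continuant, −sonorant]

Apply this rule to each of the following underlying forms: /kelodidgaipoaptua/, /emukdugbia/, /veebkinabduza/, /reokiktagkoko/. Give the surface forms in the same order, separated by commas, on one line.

kelodidigaipoapitua, emukidugibia, veebikinabiduza, reokikitagikoko

/kelodidgaipoaptua/: /d/ and /g/ form a stop–stop cluster, so [i] is inserted between them. /p/ and /t/ form a stop–stop cluster, so [i] is inserted between them. → [kelodidigaipoapitua].
/emukdugbia/: /k/ and /d/ form a stop–stop cluster, so [i] is inserted between them. /g/ and /b/ form a stop–stop cluster, so [i] is inserted between them. → [emukidugibia].
/veebkinabduza/: /b/ and /k/ form a stop–stop cluster, so [i] is inserted between them. /b/ and /d/ form a stop–stop cluster, so [i] is inserted between them. → [veebikinabiduza].
/reokiktagkoko/: /k/ and /t/ form a stop–stop cluster, so [i] is inserted between them. /g/ and /k/ form a stop–stop cluster, so [i] is inserted between them. → [reokikitagikoko].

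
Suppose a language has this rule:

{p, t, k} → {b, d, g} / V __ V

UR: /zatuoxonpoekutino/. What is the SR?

/t/ is a voiceless stop between vowels /a/ and /u/, so it voices to [d].
/k/ is a voiceless stop between vowels /e/ and /u/, so it voices to [g].
/t/ is a voiceless stop between vowels /u/ and /i/, so it voices to [d].
The other instance of /p/ does not occur in the required environment and remains unchanged.
Surface form: [zaduoxonpoegudino].

zaduoxonpoegudino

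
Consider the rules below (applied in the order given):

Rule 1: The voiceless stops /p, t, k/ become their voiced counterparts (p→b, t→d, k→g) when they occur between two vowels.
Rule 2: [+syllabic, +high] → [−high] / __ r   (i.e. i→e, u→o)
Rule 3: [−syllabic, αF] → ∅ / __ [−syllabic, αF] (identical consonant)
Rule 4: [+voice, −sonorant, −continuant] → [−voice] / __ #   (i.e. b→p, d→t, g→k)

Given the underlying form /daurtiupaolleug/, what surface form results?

daortiubaoleuk

Rule 1 (intervocalic voicing): /p/ is a voiceless stop between vowels /u/ and /a/, so it voices to [b]. /daurtiupaolleug/ → daurtiubaolleug.
Rule 2 (pre-rhotic lowering): /u/ is a high vowel immediately before /r/, so it lowers to [o]. /daurtiubaolleug/ → daortiubaolleug.
Rule 3 (degemination): /ll/ is a geminate; the first /l/ deletes. /daortiubaolleug/ → daortiubaoleug.
Rule 4 (final devoicing): /g/ is a voiced stop in word-final position, so it devoices to [k]. /daortiubaoleug/ → daortiubaoleuk.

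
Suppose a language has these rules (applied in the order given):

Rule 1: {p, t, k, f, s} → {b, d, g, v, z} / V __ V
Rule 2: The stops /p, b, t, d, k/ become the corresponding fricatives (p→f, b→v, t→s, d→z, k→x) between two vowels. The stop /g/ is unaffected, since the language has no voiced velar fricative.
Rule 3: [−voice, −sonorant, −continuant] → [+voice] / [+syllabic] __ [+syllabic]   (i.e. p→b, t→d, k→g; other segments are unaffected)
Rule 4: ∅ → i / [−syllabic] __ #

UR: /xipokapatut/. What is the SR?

Rule 1 (intervocalic voicing): /p/ is a voiceless obstruent between vowels /i/ and /o/, so it voices to [b]. /k/ is a voiceless obstruent between vowels /o/ and /a/, so it voices to [g]. /p/ is a voiceless obstruent between vowels /a/ and /a/, so it voices to [b]. /t/ is a voiceless obstruent between vowels /a/ and /u/, so it voices to [d]. /xipokapatut/ → xibogabadut.
Rule 2 (intervocalic spirantization): /b/ is a stop between vowels /i/ and /o/, so it spirantizes to the fricative [v]. /b/ is a stop between vowels /a/ and /a/, so it spirantizes to the fricative [v]. /d/ is a stop between vowels /a/ and /u/, so it spirantizes to the fricative [z]. /xibogabadut/ → xivogavazut.
Rule 3 (intervocalic voicing): no segment meets the environment; /xivogavazut/ is unchanged.
Rule 4 (final i-epenthesis): the form ends in the consonant /t/, so [i] is inserted word-finally. /xivogavazut/ → xivogavazuti.

xivogavazuti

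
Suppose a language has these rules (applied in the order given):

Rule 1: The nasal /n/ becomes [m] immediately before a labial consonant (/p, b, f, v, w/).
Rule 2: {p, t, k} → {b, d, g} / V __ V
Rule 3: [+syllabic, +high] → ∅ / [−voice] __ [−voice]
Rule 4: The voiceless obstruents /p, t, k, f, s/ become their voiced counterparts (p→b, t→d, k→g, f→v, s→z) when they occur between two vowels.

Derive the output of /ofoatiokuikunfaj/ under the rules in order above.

Rule 1 (nasal place assimilation): /n/ precedes the labial consonant /f/, so it assimilates in place to [m]. /ofoatiokuikunfaj/ → ofoatiokuikumfaj.
Rule 2 (intervocalic voicing): /t/ is a voiceless stop between vowels /a/ and /i/, so it voices to [d]. /k/ is a voiceless stop between vowels /o/ and /u/, so it voices to [g]. /k/ is a voiceless stop between vowels /i/ and /u/, so it voices to [g]. /ofoatiokuikumfaj/ → ofoadioguigumfaj.
Rule 3 (high vowel syncope): no segment meets the environment; /ofoadioguigumfaj/ is unchanged.
Rule 4 (intervocalic voicing): /f/ is a voiceless obstruent between vowels /o/ and /o/, so it voices to [v]. /ofoadioguigumfaj/ → ovoadioguigumfaj.

ovoadioguigumfaj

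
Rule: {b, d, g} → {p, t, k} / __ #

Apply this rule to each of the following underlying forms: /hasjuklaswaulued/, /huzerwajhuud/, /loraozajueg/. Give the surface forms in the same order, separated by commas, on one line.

/hasjuklaswaulued/: /d/ is a voiced stop in word-final position, so it devoices to [t]. → [hasjuklaswauluet].
/huzerwajhuud/: /d/ is a voiced stop in word-final position, so it devoices to [t]. → [huzerwajhuut].
/loraozajueg/: /g/ is a voiced stop in word-final position, so it devoices to [k]. → [loraozajuek].

hasjuklaswauluet, huzerwajhuut, loraozajuek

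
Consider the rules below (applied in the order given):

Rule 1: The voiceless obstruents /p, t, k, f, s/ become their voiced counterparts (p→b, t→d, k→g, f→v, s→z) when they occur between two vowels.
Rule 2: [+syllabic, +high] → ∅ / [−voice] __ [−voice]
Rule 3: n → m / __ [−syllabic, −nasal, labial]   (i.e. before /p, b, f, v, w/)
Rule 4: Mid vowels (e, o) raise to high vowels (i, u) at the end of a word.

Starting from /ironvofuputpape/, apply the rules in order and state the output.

iromvovubutpabi

Rule 1 (intervocalic voicing): /f/ is a voiceless obstruent between vowels /o/ and /u/, so it voices to [v]. /p/ is a voiceless obstruent between vowels /u/ and /u/, so it voices to [b]. /p/ is a voiceless obstruent between vowels /a/ and /e/, so it voices to [b]. /ironvofuputpape/ → ironvovubutpabe.
Rule 2 (high vowel syncope): no segment meets the environment; /ironvovubutpabe/ is unchanged.
Rule 3 (nasal place assimilation): /n/ precedes the labial consonant /v/, so it assimilates in place to [m]. /ironvovubutpabe/ → iromvovubutpabe.
Rule 4 (final vowel raising): /e/ is a mid vowel in word-final position, so it raises to [i]. /iromvovubutpabe/ → iromvovubutpabi.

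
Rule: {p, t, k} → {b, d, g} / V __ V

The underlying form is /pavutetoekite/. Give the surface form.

pavudedoegide

Scanning /pavutetoekite/: /p/ at position 1 is not in the conditioning environment; /t/ is a voiceless stop between vowels /u/ and /e/, so it voices to [d]; /t/ is a voiceless stop between vowels /e/ and /o/, so it voices to [d]; /k/ is a voiceless stop between vowels /e/ and /i/, so it voices to [g]; /t/ is a voiceless stop between vowels /i/ and /e/, so it voices to [d].
Result: [pavudedoegide].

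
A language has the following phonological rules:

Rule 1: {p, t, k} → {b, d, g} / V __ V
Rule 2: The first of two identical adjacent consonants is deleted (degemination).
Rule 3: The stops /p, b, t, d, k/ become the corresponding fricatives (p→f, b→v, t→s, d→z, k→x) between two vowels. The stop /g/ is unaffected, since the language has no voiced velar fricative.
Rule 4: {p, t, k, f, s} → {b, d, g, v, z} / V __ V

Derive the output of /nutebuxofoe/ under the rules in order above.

nuzevuxovoe

Rule 1 (intervocalic voicing): /t/ is a voiceless stop between vowels /u/ and /e/, so it voices to [d]. /nutebuxofoe/ → nudebuxofoe.
Rule 2 (degemination): no segment meets the environment; /nudebuxofoe/ is unchanged.
Rule 3 (intervocalic spirantization): /d/ is a stop between vowels /u/ and /e/, so it spirantizes to the fricative [z]. /b/ is a stop between vowels /e/ and /u/, so it spirantizes to the fricative [v]. /nudebuxofoe/ → nuzevuxofoe.
Rule 4 (intervocalic voicing): /f/ is a voiceless obstruent between vowels /o/ and /o/, so it voices to [v]. /nuzevuxofoe/ → nuzevuxovoe.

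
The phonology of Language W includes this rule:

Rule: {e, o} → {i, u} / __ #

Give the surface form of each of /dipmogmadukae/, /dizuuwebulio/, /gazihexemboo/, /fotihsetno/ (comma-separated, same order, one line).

/dipmogmadukae/: /e/ is a mid vowel in word-final position, so it raises to [i]. → [dipmogmadukai].
/dizuuwebulio/: /o/ is a mid vowel in word-final position, so it raises to [u]. → [dizuuwebuliu].
/gazihexemboo/: /o/ is a mid vowel in word-final position, so it raises to [u]. → [gazihexembou].
/fotihsetno/: /o/ is a mid vowel in word-final position, so it raises to [u]. → [fotihsetnu].

dipmogmadukai, dizuuwebuliu, gazihexembou, fotihsetnu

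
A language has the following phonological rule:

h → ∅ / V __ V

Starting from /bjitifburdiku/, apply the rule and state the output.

No segment of /bjitifburdiku/ meets the structural description of the rule, so the form surfaces unchanged.

bjitifburdiku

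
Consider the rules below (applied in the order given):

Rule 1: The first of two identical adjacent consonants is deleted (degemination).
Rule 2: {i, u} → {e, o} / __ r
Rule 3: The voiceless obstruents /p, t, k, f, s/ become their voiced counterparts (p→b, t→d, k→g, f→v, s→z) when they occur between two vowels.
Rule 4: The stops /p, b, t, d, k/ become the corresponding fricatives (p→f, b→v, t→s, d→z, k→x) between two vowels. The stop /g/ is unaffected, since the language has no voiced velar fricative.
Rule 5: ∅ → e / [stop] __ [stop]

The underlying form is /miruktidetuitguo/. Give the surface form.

Rule 1 (degemination): no segment meets the environment; /miruktidetuitguo/ is unchanged.
Rule 2 (pre-rhotic lowering): /i/ is a high vowel immediately before /r/, so it lowers to [e]. /miruktidetuitguo/ → meruktidetuitguo.
Rule 3 (intervocalic voicing): /t/ is a voiceless obstruent between vowels /e/ and /u/, so it voices to [d]. /meruktidetuitguo/ → meruktideduitguo.
Rule 4 (intervocalic spirantization): /d/ is a stop between vowels /i/ and /e/, so it spirantizes to the fricative [z]. /d/ is a stop between vowels /e/ and /u/, so it spirantizes to the fricative [z]. /meruktideduitguo/ → meruktizezuitguo.
Rule 5 (stop-cluster e-epenthesis): /k/ and /t/ form a stop–stop cluster, so [e] is inserted between them. /t/ and /g/ form a stop–stop cluster, so [e] is inserted between them. /meruktizezuitguo/ → meruketizezuiteguo.

meruketizezuiteguo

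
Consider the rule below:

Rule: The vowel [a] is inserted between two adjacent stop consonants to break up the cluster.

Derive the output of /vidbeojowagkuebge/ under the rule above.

/d/ and /b/ form a stop–stop cluster, so [a] is inserted between them.
/g/ and /k/ form a stop–stop cluster, so [a] is inserted between them.
/b/ and /g/ form a stop–stop cluster, so [a] is inserted between them.
Surface form: [vidabeojowagakuebage].

vidabeojowagakuebage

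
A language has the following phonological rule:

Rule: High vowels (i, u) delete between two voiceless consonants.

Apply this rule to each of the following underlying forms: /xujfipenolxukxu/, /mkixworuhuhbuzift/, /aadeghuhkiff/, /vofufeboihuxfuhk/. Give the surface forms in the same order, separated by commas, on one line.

/xujfipenolxukxu/: /i/ is a high vowel flanked by voiceless consonants /f/ and /p/, so it deletes. /u/ is a high vowel flanked by voiceless consonants /x/ and /k/, so it deletes. → [xujfpenolxkxu].
/mkixworuhuhbuzift/: /i/ is a high vowel flanked by voiceless consonants /k/ and /x/, so it deletes. /u/ is a high vowel flanked by voiceless consonants /h/ and /h/, so it deletes. → [mkxworuhhbuzift].
/aadeghuhkiff/: /u/ is a high vowel flanked by voiceless consonants /h/ and /h/, so it deletes. /i/ is a high vowel flanked by voiceless consonants /k/ and /f/, so it deletes. → [aadeghhkff].
/vofufeboihuxfuhk/: /u/ is a high vowel flanked by voiceless consonants /f/ and /f/, so it deletes. /u/ is a high vowel flanked by voiceless consonants /h/ and /x/, so it deletes. /u/ is a high vowel flanked by voiceless consonants /f/ and /h/, so it deletes. → [voffeboihxfhk].

xujfpenolxkxu, mkxworuhhbuzift, aadeghhkff, voffeboihxfhk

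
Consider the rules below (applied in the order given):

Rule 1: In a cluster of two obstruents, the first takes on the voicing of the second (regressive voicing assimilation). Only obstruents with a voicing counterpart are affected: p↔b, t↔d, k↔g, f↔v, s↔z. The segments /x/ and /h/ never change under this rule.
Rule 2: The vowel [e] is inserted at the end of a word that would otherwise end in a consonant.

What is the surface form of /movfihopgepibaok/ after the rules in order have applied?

moffihobgepibaoke

Rule 1 (regressive voicing assimilation): /v/ precedes the voiceless obstruent /f/, so it devoices to [f] by assimilation. /p/ precedes the voiced obstruent /g/, so it voices to [b] by assimilation. /movfihopgepibaok/ → moffihobgepibaok.
Rule 2 (final e-epenthesis): the form ends in the consonant /k/, so [e] is inserted word-finally. /moffihobgepibaok/ → moffihobgepibaoke.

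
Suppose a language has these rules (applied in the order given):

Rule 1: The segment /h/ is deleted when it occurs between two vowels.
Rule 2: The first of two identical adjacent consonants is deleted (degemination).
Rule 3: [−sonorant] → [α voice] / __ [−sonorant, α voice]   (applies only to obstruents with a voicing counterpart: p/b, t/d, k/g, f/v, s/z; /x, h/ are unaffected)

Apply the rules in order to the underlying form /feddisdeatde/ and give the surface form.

fedizdeadde

Rule 1 (intervocalic h-deletion): no segment meets the environment; /feddisdeatde/ is unchanged.
Rule 2 (degemination): /dd/ is a geminate; the first /d/ deletes. /feddisdeatde/ → fedisdeatde.
Rule 3 (regressive voicing assimilation): /s/ precedes the voiced obstruent /d/, so it voices to [z] by assimilation. /t/ precedes the voiced obstruent /d/, so it voices to [d] by assimilation. /fedisdeatde/ → fedizdeadde.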